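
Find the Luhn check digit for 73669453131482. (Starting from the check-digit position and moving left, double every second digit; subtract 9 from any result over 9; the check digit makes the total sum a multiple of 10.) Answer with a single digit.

Partial digits right→left: 2 8 4 1 3 1 3 5 4 9 6 6 3 7
Double every second digit counting from the check-digit position (so the 1st, 3rd, 5th, ... of the partial from the right).
  doubled (with −9 where >9): 4 8 6 6 8 3 6 → sum 41
  kept as-is: 8 1 1 5 9 6 7 → sum 37
Total = 41 + 37 = 78.
Check digit = (10 − (78 mod 10)) mod 10 = 2.

2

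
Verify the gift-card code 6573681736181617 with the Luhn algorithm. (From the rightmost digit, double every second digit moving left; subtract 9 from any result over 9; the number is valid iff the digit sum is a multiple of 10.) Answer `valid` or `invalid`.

From the right, keep odd positions and double even positions (subtract 9 from any doubled value over 9):
  doubled (positions 2,4,...): 2 2 2 6 2 3 5 3 → sum 25
  kept (positions 1,3,...): 7 6 8 6 7 8 3 5 → sum 50
Total = 75.
75 mod 10 = 5, so the number is invalid.

invalid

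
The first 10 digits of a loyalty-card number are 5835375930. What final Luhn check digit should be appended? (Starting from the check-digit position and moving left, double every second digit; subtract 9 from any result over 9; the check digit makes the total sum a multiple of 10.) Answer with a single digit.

Partial digits right→left: 0 3 9 5 7 3 5 3 8 5
Double every second digit counting from the check-digit position (so the 1st, 3rd, 5th, ... of the partial from the right).
  doubled (with −9 where >9): 0 9 5 1 7 → sum 22
  kept as-is: 3 5 3 3 5 → sum 19
Total = 22 + 19 = 41.
Check digit = (10 − (41 mod 10)) mod 10 = 9.

9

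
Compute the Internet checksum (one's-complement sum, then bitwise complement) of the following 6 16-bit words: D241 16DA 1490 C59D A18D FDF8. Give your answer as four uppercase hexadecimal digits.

9D2F

One's-complement addition (fold any carry out of bit 15 back into bit 0):
  0xD241 + 0x16DA = 0x0E91B
  0xE91B + 0x1490 = 0x0FDAB
  0xFDAB + 0xC59D = 0x1C348 → wrap carry → 0xC349
  0xC349 + 0xA18D = 0x164D6 → wrap carry → 0x64D7
  0x64D7 + 0xFDF8 = 0x162CF → wrap carry → 0x62D0
One's-complement sum = 0x62D0.
Checksum = ~0x62D0 & 0xFFFF = 0x9D2F.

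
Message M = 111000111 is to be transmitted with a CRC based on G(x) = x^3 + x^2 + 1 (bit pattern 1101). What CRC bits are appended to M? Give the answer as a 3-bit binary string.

Append 3 zeros: 111000111000. Divide by 1101 (XOR where the leading bit is 1):
  pos 0: 1110 XOR 1101 = 0011
  pos 2: 1100 XOR 1101 = 0001
  pos 5: 1111 XOR 1101 = 0010
  pos 7: 1000 XOR 1101 = 0101
  pos 8: 1010 XOR 1101 = 0111
Remainder (last 3 bits) = 111. This is the CRC / FCS.

111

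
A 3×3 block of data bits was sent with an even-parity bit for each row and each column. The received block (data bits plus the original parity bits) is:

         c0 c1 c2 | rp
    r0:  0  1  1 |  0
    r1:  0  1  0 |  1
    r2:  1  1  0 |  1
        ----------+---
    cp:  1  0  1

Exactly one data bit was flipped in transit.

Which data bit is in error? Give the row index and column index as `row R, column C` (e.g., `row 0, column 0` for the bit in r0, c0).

row 2, column 1

Recompute each row's even parity and compare to rp:
  r0: data parity 0, sent rp 0 → ok
  r1: data parity 1, sent rp 1 → ok
  r2: data parity 0, sent rp 1 → mismatch
Recompute each column's even parity and compare to cp:
  c0: data parity 1, sent cp 1 → ok
  c1: data parity 1, sent cp 0 → mismatch
  c2: data parity 1, sent cp 1 → ok
Exactly one row (r2) and one column (c1) fail → the flipped bit is at their intersection.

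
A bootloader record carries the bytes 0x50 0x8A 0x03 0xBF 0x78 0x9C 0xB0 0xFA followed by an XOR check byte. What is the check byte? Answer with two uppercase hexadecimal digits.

C8

XOR the bytes together:
  start with 0x50
  0x50 ⊕ 0x8A = 0xDA
  0xDA ⊕ 0x03 = 0xD9
  0xD9 ⊕ 0xBF = 0x66
  0x66 ⊕ 0x78 = 0x1E
  0x1E ⊕ 0x9C = 0x82
  0x82 ⊕ 0xB0 = 0x32
  0x32 ⊕ 0xFA = 0xC8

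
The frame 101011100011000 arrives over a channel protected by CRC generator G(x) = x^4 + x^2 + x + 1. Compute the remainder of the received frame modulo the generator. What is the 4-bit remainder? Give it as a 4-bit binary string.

Modulo-2 division of 101011100011000 by 10111:
  pos 0: 10101 XOR 10111 = 00010
  pos 3: 10110 XOR 10111 = 00001
  pos 7: 10011 XOR 10111 = 00100
  pos 9: 10000 XOR 10111 = 00111
Remainder = 1110 (nonzero — an error is detected).

1110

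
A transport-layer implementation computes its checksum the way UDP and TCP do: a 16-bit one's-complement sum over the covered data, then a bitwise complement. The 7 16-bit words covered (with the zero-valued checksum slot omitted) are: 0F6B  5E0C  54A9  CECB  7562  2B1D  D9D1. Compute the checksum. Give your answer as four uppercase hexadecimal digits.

One's-complement addition (fold any carry out of bit 15 back into bit 0):
  0x0F6B + 0x5E0C = 0x06D77
  0x6D77 + 0x54A9 = 0x0C220
  0xC220 + 0xCECB = 0x190EB → wrap carry → 0x90EC
  0x90EC + 0x7562 = 0x1064E → wrap carry → 0x064F
  0x064F + 0x2B1D = 0x0316C
  0x316C + 0xD9D1 = 0x10B3D → wrap carry → 0x0B3E
One's-complement sum = 0x0B3E.
Checksum = ~0x0B3E & 0xFFFF = 0xF4C1.

F4C1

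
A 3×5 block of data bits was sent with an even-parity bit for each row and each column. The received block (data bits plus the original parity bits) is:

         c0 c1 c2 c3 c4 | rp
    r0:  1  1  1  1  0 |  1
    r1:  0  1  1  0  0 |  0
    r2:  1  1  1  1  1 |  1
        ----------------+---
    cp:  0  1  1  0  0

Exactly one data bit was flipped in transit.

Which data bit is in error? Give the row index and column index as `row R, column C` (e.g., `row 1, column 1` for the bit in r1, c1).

row 0, column 4

Recompute each row's even parity and compare to rp:
  r0: data parity 0, sent rp 1 → mismatch
  r1: data parity 0, sent rp 0 → ok
  r2: data parity 1, sent rp 1 → ok
Recompute each column's even parity and compare to cp:
  c0: data parity 0, sent cp 0 → ok
  c1: data parity 1, sent cp 1 → ok
  c2: data parity 1, sent cp 1 → ok
  c3: data parity 0, sent cp 0 → ok
  c4: data parity 1, sent cp 0 → mismatch
Exactly one row (r0) and one column (c4) fail → the flipped bit is at their intersection.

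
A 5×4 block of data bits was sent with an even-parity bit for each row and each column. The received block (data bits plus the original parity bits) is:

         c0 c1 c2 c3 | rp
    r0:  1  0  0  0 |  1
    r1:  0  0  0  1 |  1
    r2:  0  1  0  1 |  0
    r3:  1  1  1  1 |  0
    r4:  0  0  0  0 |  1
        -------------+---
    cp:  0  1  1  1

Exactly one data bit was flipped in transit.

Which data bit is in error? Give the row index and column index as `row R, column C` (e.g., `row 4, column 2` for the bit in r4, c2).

row 4, column 1

Recompute each row's even parity and compare to rp:
  r0: data parity 1, sent rp 1 → ok
  r1: data parity 1, sent rp 1 → ok
  r2: data parity 0, sent rp 0 → ok
  r3: data parity 0, sent rp 0 → ok
  r4: data parity 0, sent rp 1 → mismatch
Recompute each column's even parity and compare to cp:
  c0: data parity 0, sent cp 0 → ok
  c1: data parity 0, sent cp 1 → mismatch
  c2: data parity 1, sent cp 1 → ok
  c3: data parity 1, sent cp 1 → ok
Exactly one row (r4) and one column (c1) fail → the flipped bit is at their intersection.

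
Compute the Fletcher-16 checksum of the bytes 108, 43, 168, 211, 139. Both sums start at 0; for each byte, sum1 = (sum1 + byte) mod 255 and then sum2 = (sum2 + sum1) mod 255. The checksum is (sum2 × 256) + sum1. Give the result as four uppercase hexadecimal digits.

F79F

Running sums (mod 255):
  after byte 0 (108): sum1=108, sum2=108
  after byte 1 (43): sum1=151, sum2=4
  after byte 2 (168): sum1=64, sum2=68
  after byte 3 (211): sum1=20, sum2=88
  after byte 4 (139): sum1=159, sum2=247
Checksum = sum2·256 + sum1 = 247·256 + 159 = 63391 = 0xF79F.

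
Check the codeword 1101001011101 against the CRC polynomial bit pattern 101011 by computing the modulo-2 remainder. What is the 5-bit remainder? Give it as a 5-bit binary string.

00000

Modulo-2 division of 1101001011101 by 101011:
  pos 0: 110100 XOR 101011 = 011111
  pos 1: 111111 XOR 101011 = 010100
  pos 2: 101000 XOR 101011 = 000011
  pos 6: 111110 XOR 101011 = 010101
  pos 7: 101011 XOR 101011 = 000000
Remainder = 00000 (zero — the frame passes the CRC check).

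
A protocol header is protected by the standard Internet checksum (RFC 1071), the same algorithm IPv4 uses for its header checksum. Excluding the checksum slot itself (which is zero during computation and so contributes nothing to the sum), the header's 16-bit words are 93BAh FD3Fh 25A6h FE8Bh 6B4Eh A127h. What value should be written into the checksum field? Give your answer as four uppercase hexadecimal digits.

One's-complement addition (fold any carry out of bit 15 back into bit 0):
  0x93BA + 0xFD3F = 0x190F9 → wrap carry → 0x90FA
  0x90FA + 0x25A6 = 0x0B6A0
  0xB6A0 + 0xFE8B = 0x1B52B → wrap carry → 0xB52C
  0xB52C + 0x6B4E = 0x1207A → wrap carry → 0x207B
  0x207B + 0xA127 = 0x0C1A2
One's-complement sum = 0xC1A2.
Checksum = ~0xC1A2 & 0xFFFF = 0x3E5D.

3E5D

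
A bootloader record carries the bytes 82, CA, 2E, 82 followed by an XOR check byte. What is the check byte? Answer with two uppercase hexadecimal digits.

XOR the bytes together:
  start with 0x82
  0x82 ⊕ 0xCA = 0x48
  0x48 ⊕ 0x2E = 0x66
  0x66 ⊕ 0x82 = 0xE4

E4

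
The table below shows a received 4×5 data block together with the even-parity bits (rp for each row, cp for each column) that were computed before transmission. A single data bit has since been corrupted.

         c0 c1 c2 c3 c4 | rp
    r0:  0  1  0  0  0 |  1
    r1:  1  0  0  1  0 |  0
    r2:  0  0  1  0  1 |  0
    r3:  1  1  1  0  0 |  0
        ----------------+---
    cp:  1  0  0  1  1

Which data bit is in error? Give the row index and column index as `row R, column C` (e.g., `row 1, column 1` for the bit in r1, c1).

Recompute each row's even parity and compare to rp:
  r0: data parity 1, sent rp 1 → ok
  r1: data parity 0, sent rp 0 → ok
  r2: data parity 0, sent rp 0 → ok
  r3: data parity 1, sent rp 0 → mismatch
Recompute each column's even parity and compare to cp:
  c0: data parity 0, sent cp 1 → mismatch
  c1: data parity 0, sent cp 0 → ok
  c2: data parity 0, sent cp 0 → ok
  c3: data parity 1, sent cp 1 → ok
  c4: data parity 1, sent cp 1 → ok
Exactly one row (r3) and one column (c0) fail → the flipped bit is at their intersection.

row 3, column 0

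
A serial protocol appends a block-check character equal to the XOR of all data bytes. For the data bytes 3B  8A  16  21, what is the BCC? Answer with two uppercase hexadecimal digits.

XOR the bytes together:
  start with 0x3B
  0x3B ⊕ 0x8A = 0xB1
  0xB1 ⊕ 0x16 = 0xA7
  0xA7 ⊕ 0x21 = 0x86

86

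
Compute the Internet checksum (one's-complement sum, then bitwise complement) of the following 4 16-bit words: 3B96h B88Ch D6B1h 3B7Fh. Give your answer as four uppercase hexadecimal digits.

One's-complement addition (fold any carry out of bit 15 back into bit 0):
  0x3B96 + 0xB88C = 0x0F422
  0xF422 + 0xD6B1 = 0x1CAD3 → wrap carry → 0xCAD4
  0xCAD4 + 0x3B7F = 0x10653 → wrap carry → 0x0654
One's-complement sum = 0x0654.
Checksum = ~0x0654 & 0xFFFF = 0xF9AB.

F9AB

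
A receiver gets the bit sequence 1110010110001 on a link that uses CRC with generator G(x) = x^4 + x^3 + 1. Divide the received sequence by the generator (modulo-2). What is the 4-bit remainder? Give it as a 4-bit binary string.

0000

Modulo-2 division of 1110010110001 by 11001:
  pos 0: 11100 XOR 11001 = 00101
  pos 2: 10110 XOR 11001 = 01111
  pos 3: 11111 XOR 11001 = 00110
  pos 5: 11010 XOR 11001 = 00011
  pos 8: 11001 XOR 11001 = 00000
Remainder = 0000 (zero — the frame passes the CRC check).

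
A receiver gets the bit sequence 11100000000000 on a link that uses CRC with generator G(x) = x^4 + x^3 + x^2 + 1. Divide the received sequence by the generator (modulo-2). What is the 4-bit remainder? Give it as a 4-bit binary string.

0100

Modulo-2 division of 11100000000000 by 11101:
  pos 0: 11100 XOR 11101 = 00001
  pos 4: 10000 XOR 11101 = 01101
  pos 5: 11010 XOR 11101 = 00111
  pos 7: 11100 XOR 11101 = 00001
Remainder = 0100 (nonzero — an error is detected).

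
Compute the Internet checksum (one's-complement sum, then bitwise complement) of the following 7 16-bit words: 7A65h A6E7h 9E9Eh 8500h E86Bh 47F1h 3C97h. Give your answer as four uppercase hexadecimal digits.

4E1F

One's-complement addition (fold any carry out of bit 15 back into bit 0):
  0x7A65 + 0xA6E7 = 0x1214C → wrap carry → 0x214D
  0x214D + 0x9E9E = 0x0BFEB
  0xBFEB + 0x8500 = 0x144EB → wrap carry → 0x44EC
  0x44EC + 0xE86B = 0x12D57 → wrap carry → 0x2D58
  0x2D58 + 0x47F1 = 0x07549
  0x7549 + 0x3C97 = 0x0B1E0
One's-complement sum = 0xB1E0.
Checksum = ~0xB1E0 & 0xFFFF = 0x4E1F.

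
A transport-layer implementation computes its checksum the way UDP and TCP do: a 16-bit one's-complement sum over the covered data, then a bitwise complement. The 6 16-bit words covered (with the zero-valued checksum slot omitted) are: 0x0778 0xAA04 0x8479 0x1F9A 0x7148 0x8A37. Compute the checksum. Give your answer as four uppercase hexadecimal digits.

One's-complement addition (fold any carry out of bit 15 back into bit 0):
  0x0778 + 0xAA04 = 0x0B17C
  0xB17C + 0x8479 = 0x135F5 → wrap carry → 0x35F6
  0x35F6 + 0x1F9A = 0x05590
  0x5590 + 0x7148 = 0x0C6D8
  0xC6D8 + 0x8A37 = 0x1510F → wrap carry → 0x5110
One's-complement sum = 0x5110.
Checksum = ~0x5110 & 0xFFFF = 0xAEEF.

AEEF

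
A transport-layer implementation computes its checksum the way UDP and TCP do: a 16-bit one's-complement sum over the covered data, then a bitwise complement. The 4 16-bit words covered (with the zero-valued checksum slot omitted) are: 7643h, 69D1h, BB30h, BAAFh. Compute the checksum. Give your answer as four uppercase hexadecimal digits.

AA0A

One's-complement addition (fold any carry out of bit 15 back into bit 0):
  0x7643 + 0x69D1 = 0x0E014
  0xE014 + 0xBB30 = 0x19B44 → wrap carry → 0x9B45
  0x9B45 + 0xBAAF = 0x155F4 → wrap carry → 0x55F5
One's-complement sum = 0x55F5.
Checksum = ~0x55F5 & 0xFFFF = 0xAA0A.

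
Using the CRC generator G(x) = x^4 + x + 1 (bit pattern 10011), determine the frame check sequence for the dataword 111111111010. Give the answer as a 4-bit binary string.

0001

Append 4 zeros: 1111111110100000. Divide by 10011 (XOR where the leading bit is 1):
  pos 0: 11111 XOR 10011 = 01100
  pos 1: 11001 XOR 10011 = 01010
  pos 2: 10101 XOR 10011 = 00110
  pos 4: 11011 XOR 10011 = 01000
  pos 5: 10000 XOR 10011 = 00011
  pos 8: 11100 XOR 10011 = 01111
  pos 9: 11110 XOR 10011 = 01101
  pos 10: 11010 XOR 10011 = 01001
  pos 11: 10010 XOR 10011 = 00001
Remainder (last 4 bits) = 0001. This is the CRC / FCS.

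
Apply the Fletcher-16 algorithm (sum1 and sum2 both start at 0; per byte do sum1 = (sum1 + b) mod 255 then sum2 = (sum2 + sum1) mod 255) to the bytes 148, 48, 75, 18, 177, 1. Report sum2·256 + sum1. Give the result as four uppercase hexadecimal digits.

Running sums (mod 255):
  after byte 0 (148): sum1=148, sum2=148
  after byte 1 (48): sum1=196, sum2=89
  after byte 2 (75): sum1=16, sum2=105
  after byte 3 (18): sum1=34, sum2=139
  after byte 4 (177): sum1=211, sum2=95
  after byte 5 (1): sum1=212, sum2=52
Checksum = sum2·256 + sum1 = 52·256 + 212 = 13524 = 0x34D4.

34D4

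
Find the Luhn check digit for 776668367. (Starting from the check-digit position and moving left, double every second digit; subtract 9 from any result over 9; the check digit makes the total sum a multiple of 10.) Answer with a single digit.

1

Partial digits right→left: 7 6 3 8 6 6 6 7 7
Double every second digit counting from the check-digit position (so the 1st, 3rd, 5th, ... of the partial from the right).
  doubled (with −9 where >9): 5 6 3 3 5 → sum 22
  kept as-is: 6 8 6 7 → sum 27
Total = 22 + 27 = 49.
Check digit = (10 − (49 mod 10)) mod 10 = 1.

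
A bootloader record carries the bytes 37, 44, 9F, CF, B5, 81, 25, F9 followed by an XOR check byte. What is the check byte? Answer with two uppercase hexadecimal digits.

XOR the bytes together:
  start with 0x37
  0x37 ⊕ 0x44 = 0x73
  0x73 ⊕ 0x9F = 0xEC
  0xEC ⊕ 0xCF = 0x23
  0x23 ⊕ 0xB5 = 0x96
  0x96 ⊕ 0x81 = 0x17
  0x17 ⊕ 0x25 = 0x32
  0x32 ⊕ 0xF9 = 0xCB

CB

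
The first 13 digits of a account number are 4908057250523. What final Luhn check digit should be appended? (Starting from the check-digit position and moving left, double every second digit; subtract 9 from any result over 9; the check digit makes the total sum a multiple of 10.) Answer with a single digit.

Partial digits right→left: 3 2 5 0 5 2 7 5 0 8 0 9 4
Double every second digit counting from the check-digit position (so the 1st, 3rd, 5th, ... of the partial from the right).
  doubled (with −9 where >9): 6 1 1 5 0 0 8 → sum 21
  kept as-is: 2 0 2 5 8 9 → sum 26
Total = 21 + 26 = 47.
Check digit = (10 − (47 mod 10)) mod 10 = 3.

3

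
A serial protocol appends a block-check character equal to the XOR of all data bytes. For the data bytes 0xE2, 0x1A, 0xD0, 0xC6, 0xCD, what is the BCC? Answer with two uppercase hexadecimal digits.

23

XOR the bytes together:
  start with 0xE2
  0xE2 ⊕ 0x1A = 0xF8
  0xF8 ⊕ 0xD0 = 0x28
  0x28 ⊕ 0xC6 = 0xEE
  0xEE ⊕ 0xCD = 0x23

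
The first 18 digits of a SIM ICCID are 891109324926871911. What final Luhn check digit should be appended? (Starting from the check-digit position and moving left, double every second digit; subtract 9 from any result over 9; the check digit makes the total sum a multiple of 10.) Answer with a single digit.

Partial digits right→left: 1 1 9 1 7 8 6 2 9 4 2 3 9 0 1 1 9 8
Double every second digit counting from the check-digit position (so the 1st, 3rd, 5th, ... of the partial from the right).
  doubled (with −9 where >9): 2 9 5 3 9 4 9 2 9 → sum 52
  kept as-is: 1 1 8 2 4 3 0 1 8 → sum 28
Total = 52 + 28 = 80.
Check digit = (10 − (80 mod 10)) mod 10 = 0.

0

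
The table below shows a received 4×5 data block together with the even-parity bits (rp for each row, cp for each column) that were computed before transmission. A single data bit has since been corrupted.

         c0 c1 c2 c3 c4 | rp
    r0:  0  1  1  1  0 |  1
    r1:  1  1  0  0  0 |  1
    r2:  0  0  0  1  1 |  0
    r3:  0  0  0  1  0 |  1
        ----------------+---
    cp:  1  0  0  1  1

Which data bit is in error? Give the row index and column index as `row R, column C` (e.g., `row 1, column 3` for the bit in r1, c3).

row 1, column 2

Recompute each row's even parity and compare to rp:
  r0: data parity 1, sent rp 1 → ok
  r1: data parity 0, sent rp 1 → mismatch
  r2: data parity 0, sent rp 0 → ok
  r3: data parity 1, sent rp 1 → ok
Recompute each column's even parity and compare to cp:
  c0: data parity 1, sent cp 1 → ok
  c1: data parity 0, sent cp 0 → ok
  c2: data parity 1, sent cp 0 → mismatch
  c3: data parity 1, sent cp 1 → ok
  c4: data parity 1, sent cp 1 → ok
Exactly one row (r1) and one column (c2) fail → the flipped bit is at their intersection.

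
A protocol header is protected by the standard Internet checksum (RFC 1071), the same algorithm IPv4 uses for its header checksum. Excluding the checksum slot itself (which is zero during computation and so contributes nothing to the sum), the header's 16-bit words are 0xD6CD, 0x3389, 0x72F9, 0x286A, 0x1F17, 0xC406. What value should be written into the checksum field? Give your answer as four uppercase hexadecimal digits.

7727

One's-complement addition (fold any carry out of bit 15 back into bit 0):
  0xD6CD + 0x3389 = 0x10A56 → wrap carry → 0x0A57
  0x0A57 + 0x72F9 = 0x07D50
  0x7D50 + 0x286A = 0x0A5BA
  0xA5BA + 0x1F17 = 0x0C4D1
  0xC4D1 + 0xC406 = 0x188D7 → wrap carry → 0x88D8
One's-complement sum = 0x88D8.
Checksum = ~0x88D8 & 0xFFFF = 0x7727.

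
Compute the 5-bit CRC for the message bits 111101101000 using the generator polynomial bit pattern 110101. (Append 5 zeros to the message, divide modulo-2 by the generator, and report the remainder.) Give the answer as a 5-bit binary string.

01011

Append 5 zeros: 11110110100000000. Divide by 110101 (XOR where the leading bit is 1):
  pos 0: 111101 XOR 110101 = 001000
  pos 2: 100010 XOR 110101 = 010111
  pos 3: 101111 XOR 110101 = 011010
  pos 4: 110100 XOR 110101 = 000001
  pos 9: 100000 XOR 110101 = 010101
  pos 10: 101010 XOR 110101 = 011111
  pos 11: 111110 XOR 110101 = 001011
Remainder (last 5 bits) = 01011. This is the CRC / FCS.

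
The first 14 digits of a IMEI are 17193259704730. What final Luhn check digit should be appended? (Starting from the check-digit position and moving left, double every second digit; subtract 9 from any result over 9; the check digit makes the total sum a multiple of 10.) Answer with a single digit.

4

Partial digits right→left: 0 3 7 4 0 7 9 5 2 3 9 1 7 1
Double every second digit counting from the check-digit position (so the 1st, 3rd, 5th, ... of the partial from the right).
  doubled (with −9 where >9): 0 5 0 9 4 9 5 → sum 32
  kept as-is: 3 4 7 5 3 1 1 → sum 24
Total = 32 + 24 = 56.
Check digit = (10 − (56 mod 10)) mod 10 = 4.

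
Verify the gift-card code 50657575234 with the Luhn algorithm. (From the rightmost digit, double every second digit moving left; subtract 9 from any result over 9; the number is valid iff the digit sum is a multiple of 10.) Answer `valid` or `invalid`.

From the right, keep odd positions and double even positions (subtract 9 from any doubled value over 9):
  doubled (positions 2,4,...): 6 1 1 1 0 → sum 9
  kept (positions 1,3,...): 4 2 7 7 6 5 → sum 31
Total = 40.
40 mod 10 = 0, so the number is valid.

valid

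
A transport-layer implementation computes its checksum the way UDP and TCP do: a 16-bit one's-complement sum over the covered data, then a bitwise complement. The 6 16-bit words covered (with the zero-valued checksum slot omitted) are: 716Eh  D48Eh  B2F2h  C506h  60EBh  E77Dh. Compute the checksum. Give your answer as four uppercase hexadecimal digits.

One's-complement addition (fold any carry out of bit 15 back into bit 0):
  0x716E + 0xD48E = 0x145FC → wrap carry → 0x45FD
  0x45FD + 0xB2F2 = 0x0F8EF
  0xF8EF + 0xC506 = 0x1BDF5 → wrap carry → 0xBDF6
  0xBDF6 + 0x60EB = 0x11EE1 → wrap carry → 0x1EE2
  0x1EE2 + 0xE77D = 0x1065F → wrap carry → 0x0660
One's-complement sum = 0x0660.
Checksum = ~0x0660 & 0xFFFF = 0xF99F.

F99F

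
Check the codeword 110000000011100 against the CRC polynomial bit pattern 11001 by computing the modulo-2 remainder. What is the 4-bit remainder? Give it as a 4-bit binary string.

1111

Modulo-2 division of 110000000011100 by 11001:
  pos 0: 11000 XOR 11001 = 00001
  pos 4: 10000 XOR 11001 = 01001
  pos 5: 10010 XOR 11001 = 01011
  pos 6: 10111 XOR 11001 = 01110
  pos 7: 11101 XOR 11001 = 00100
  pos 9: 10010 XOR 11001 = 01011
  pos 10: 10110 XOR 11001 = 01111
Remainder = 1111 (nonzero — an error is detected).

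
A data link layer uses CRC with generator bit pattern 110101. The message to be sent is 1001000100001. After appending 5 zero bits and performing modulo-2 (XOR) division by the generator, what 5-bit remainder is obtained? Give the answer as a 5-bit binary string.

Append 5 zeros: 100100010000100000. Divide by 110101 (XOR where the leading bit is 1):
  pos 0: 100100 XOR 110101 = 010001
  pos 1: 100010 XOR 110101 = 010111
  pos 2: 101111 XOR 110101 = 011010
  pos 3: 110100 XOR 110101 = 000001
  pos 8: 100010 XOR 110101 = 010111
  pos 9: 101110 XOR 110101 = 011011
  pos 10: 110110 XOR 110101 = 000011
Remainder (last 5 bits) = 01100. This is the CRC / FCS.

01100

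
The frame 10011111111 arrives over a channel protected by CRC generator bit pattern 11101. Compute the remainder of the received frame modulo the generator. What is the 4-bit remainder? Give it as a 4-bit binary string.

0010

Modulo-2 division of 10011111111 by 11101:
  pos 0: 10011 XOR 11101 = 01110
  pos 1: 11101 XOR 11101 = 00000
  pos 6: 11111 XOR 11101 = 00010
Remainder = 0010 (nonzero — an error is detected).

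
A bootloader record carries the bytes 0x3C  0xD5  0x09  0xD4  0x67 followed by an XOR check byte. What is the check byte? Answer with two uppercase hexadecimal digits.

53

XOR the bytes together:
  start with 0x3C
  0x3C ⊕ 0xD5 = 0xE9
  0xE9 ⊕ 0x09 = 0xE0
  0xE0 ⊕ 0xD4 = 0x34
  0x34 ⊕ 0x67 = 0x53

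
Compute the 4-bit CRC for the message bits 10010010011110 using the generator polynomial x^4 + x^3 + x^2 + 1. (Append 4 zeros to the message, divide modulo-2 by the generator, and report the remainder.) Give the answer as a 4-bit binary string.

1110

Append 4 zeros: 100100100111100000. Divide by 11101 (XOR where the leading bit is 1):
  pos 0: 10010 XOR 11101 = 01111
  pos 1: 11110 XOR 11101 = 00011
  pos 4: 11100 XOR 11101 = 00001
  pos 8: 11111 XOR 11101 = 00010
  pos 11: 10000 XOR 11101 = 01101
  pos 12: 11010 XOR 11101 = 00111
Remainder (last 4 bits) = 1110. This is the CRC / FCS.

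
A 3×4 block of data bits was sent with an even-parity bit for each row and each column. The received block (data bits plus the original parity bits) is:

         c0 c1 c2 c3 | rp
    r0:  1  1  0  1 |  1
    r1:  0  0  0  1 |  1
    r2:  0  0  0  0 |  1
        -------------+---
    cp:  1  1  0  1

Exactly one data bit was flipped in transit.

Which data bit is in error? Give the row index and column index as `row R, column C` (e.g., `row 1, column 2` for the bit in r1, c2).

Recompute each row's even parity and compare to rp:
  r0: data parity 1, sent rp 1 → ok
  r1: data parity 1, sent rp 1 → ok
  r2: data parity 0, sent rp 1 → mismatch
Recompute each column's even parity and compare to cp:
  c0: data parity 1, sent cp 1 → ok
  c1: data parity 1, sent cp 1 → ok
  c2: data parity 0, sent cp 0 → ok
  c3: data parity 0, sent cp 1 → mismatch
Exactly one row (r2) and one column (c3) fail → the flipped bit is at their intersection.

row 2, column 3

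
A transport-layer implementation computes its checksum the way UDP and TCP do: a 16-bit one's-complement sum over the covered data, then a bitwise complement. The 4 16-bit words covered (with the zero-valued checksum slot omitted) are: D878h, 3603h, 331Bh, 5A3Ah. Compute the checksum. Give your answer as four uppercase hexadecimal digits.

642E

One's-complement addition (fold any carry out of bit 15 back into bit 0):
  0xD878 + 0x3603 = 0x10E7B → wrap carry → 0x0E7C
  0x0E7C + 0x331B = 0x04197
  0x4197 + 0x5A3A = 0x09BD1
One's-complement sum = 0x9BD1.
Checksum = ~0x9BD1 & 0xFFFF = 0x642E.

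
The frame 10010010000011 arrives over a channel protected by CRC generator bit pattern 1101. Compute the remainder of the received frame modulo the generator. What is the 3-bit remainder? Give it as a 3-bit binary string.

001

Modulo-2 division of 10010010000011 by 1101:
  pos 0: 1001 XOR 1101 = 0100
  pos 1: 1000 XOR 1101 = 0101
  pos 2: 1010 XOR 1101 = 0111
  pos 3: 1111 XOR 1101 = 0010
  pos 5: 1000 XOR 1101 = 0101
  pos 6: 1010 XOR 1101 = 0111
  pos 7: 1110 XOR 1101 = 0011
  pos 9: 1101 XOR 1101 = 0000
Remainder = 001 (nonzero — an error is detected).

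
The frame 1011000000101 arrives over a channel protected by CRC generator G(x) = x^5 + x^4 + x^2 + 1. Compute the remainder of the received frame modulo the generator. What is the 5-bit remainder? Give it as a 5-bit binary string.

Modulo-2 division of 1011000000101 by 110101:
  pos 0: 101100 XOR 110101 = 011001
  pos 1: 110010 XOR 110101 = 000111
  pos 4: 111000 XOR 110101 = 001101
  pos 6: 110110 XOR 110101 = 000011
Remainder = 00111 (nonzero — an error is detected).

00111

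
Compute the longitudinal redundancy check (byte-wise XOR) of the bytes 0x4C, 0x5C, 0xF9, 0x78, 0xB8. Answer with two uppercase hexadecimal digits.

XOR the bytes together:
  start with 0x4C
  0x4C ⊕ 0x5C = 0x10
  0x10 ⊕ 0xF9 = 0xE9
  0xE9 ⊕ 0x78 = 0x91
  0x91 ⊕ 0xB8 = 0x29

29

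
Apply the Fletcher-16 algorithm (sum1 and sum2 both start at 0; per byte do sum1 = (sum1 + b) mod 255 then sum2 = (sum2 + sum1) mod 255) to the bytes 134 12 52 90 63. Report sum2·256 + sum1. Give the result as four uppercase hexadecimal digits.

6160

Running sums (mod 255):
  after byte 0 (134): sum1=134, sum2=134
  after byte 1 (12): sum1=146, sum2=25
  after byte 2 (52): sum1=198, sum2=223
  after byte 3 (90): sum1=33, sum2=1
  after byte 4 (63): sum1=96, sum2=97
Checksum = sum2·256 + sum1 = 97·256 + 96 = 24928 = 0x6160.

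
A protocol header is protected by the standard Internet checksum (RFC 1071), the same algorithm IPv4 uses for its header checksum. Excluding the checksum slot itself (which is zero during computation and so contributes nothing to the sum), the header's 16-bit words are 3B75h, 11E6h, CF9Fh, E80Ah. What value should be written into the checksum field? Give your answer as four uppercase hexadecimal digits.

FAF9

One's-complement addition (fold any carry out of bit 15 back into bit 0):
  0x3B75 + 0x11E6 = 0x04D5B
  0x4D5B + 0xCF9F = 0x11CFA → wrap carry → 0x1CFB
  0x1CFB + 0xE80A = 0x10505 → wrap carry → 0x0506
One's-complement sum = 0x0506.
Checksum = ~0x0506 & 0xFFFF = 0xFAF9.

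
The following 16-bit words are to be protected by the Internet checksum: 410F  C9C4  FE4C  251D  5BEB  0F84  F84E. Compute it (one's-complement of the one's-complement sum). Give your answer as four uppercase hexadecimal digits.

One's-complement addition (fold any carry out of bit 15 back into bit 0):
  0x410F + 0xC9C4 = 0x10AD3 → wrap carry → 0x0AD4
  0x0AD4 + 0xFE4C = 0x10920 → wrap carry → 0x0921
  0x0921 + 0x251D = 0x02E3E
  0x2E3E + 0x5BEB = 0x08A29
  0x8A29 + 0x0F84 = 0x099AD
  0x99AD + 0xF84E = 0x191FB → wrap carry → 0x91FC
One's-complement sum = 0x91FC.
Checksum = ~0x91FC & 0xFFFF = 0x6E03.

6E03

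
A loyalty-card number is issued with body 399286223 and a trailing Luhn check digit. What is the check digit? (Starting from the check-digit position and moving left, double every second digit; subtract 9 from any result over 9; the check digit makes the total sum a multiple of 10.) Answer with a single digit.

Partial digits right→left: 3 2 2 6 8 2 9 9 3
Double every second digit counting from the check-digit position (so the 1st, 3rd, 5th, ... of the partial from the right).
  doubled (with −9 where >9): 6 4 7 9 6 → sum 32
  kept as-is: 2 6 2 9 → sum 19
Total = 32 + 19 = 51.
Check digit = (10 − (51 mod 10)) mod 10 = 9.

9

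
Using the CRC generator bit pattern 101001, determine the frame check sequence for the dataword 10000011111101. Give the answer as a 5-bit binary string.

Append 5 zeros: 1000001111110100000. Divide by 101001 (XOR where the leading bit is 1):
  pos 0: 100000 XOR 101001 = 001001
  pos 2: 100111 XOR 101001 = 001110
  pos 4: 111011 XOR 101001 = 010010
  pos 5: 100101 XOR 101001 = 001100
  pos 7: 110010 XOR 101001 = 011011
  pos 8: 110111 XOR 101001 = 011110
  pos 9: 111100 XOR 101001 = 010101
  pos 10: 101010 XOR 101001 = 000011
Remainder (last 5 bits) = 11000. This is the CRC / FCS.

11000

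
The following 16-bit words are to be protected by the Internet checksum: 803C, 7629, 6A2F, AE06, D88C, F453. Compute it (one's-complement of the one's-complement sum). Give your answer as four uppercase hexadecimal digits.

2483

One's-complement addition (fold any carry out of bit 15 back into bit 0):
  0x803C + 0x7629 = 0x0F665
  0xF665 + 0x6A2F = 0x16094 → wrap carry → 0x6095
  0x6095 + 0xAE06 = 0x10E9B → wrap carry → 0x0E9C
  0x0E9C + 0xD88C = 0x0E728
  0xE728 + 0xF453 = 0x1DB7B → wrap carry → 0xDB7C
One's-complement sum = 0xDB7C.
Checksum = ~0xDB7C & 0xFFFF = 0x2483.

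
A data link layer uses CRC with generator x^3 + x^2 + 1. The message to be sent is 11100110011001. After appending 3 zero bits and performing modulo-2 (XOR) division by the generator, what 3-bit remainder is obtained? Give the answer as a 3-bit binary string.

Append 3 zeros: 11100110011001000. Divide by 1101 (XOR where the leading bit is 1):
  pos 0: 1110 XOR 1101 = 0011
  pos 2: 1101 XOR 1101 = 0000
  pos 6: 1001 XOR 1101 = 0100
  pos 7: 1001 XOR 1101 = 0100
  pos 8: 1000 XOR 1101 = 0101
  pos 9: 1010 XOR 1101 = 0111
  pos 10: 1111 XOR 1101 = 0010
  pos 12: 1000 XOR 1101 = 0101
  pos 13: 1010 XOR 1101 = 0111
Remainder (last 3 bits) = 111. This is the CRC / FCS.

111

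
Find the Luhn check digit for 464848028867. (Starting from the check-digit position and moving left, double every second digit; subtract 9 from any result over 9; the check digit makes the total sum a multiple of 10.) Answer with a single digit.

Partial digits right→left: 7 6 8 8 2 0 8 4 8 4 6 4
Double every second digit counting from the check-digit position (so the 1st, 3rd, 5th, ... of the partial from the right).
  doubled (with −9 where >9): 5 7 4 7 7 3 → sum 33
  kept as-is: 6 8 0 4 4 4 → sum 26
Total = 33 + 26 = 59.
Check digit = (10 − (59 mod 10)) mod 10 = 1.

1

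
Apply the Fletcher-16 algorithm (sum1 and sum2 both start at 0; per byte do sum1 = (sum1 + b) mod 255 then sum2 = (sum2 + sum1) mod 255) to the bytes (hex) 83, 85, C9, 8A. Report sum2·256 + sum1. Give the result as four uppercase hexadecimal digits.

Running sums (mod 255):
  after byte 0 (83): sum1=131, sum2=131
  after byte 1 (85): sum1=9, sum2=140
  after byte 2 (C9): sum1=210, sum2=95
  after byte 3 (8A): sum1=93, sum2=188
Checksum = sum2·256 + sum1 = 188·256 + 93 = 48221 = 0xBC5D.

BC5D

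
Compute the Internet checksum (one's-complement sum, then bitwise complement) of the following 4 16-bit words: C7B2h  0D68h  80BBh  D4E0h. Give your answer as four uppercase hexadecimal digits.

D548

One's-complement addition (fold any carry out of bit 15 back into bit 0):
  0xC7B2 + 0x0D68 = 0x0D51A
  0xD51A + 0x80BB = 0x155D5 → wrap carry → 0x55D6
  0x55D6 + 0xD4E0 = 0x12AB6 → wrap carry → 0x2AB7
One's-complement sum = 0x2AB7.
Checksum = ~0x2AB7 & 0xFFFF = 0xD548.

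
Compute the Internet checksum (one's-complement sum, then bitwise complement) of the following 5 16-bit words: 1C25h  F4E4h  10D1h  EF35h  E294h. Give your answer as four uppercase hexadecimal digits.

0C5A

One's-complement addition (fold any carry out of bit 15 back into bit 0):
  0x1C25 + 0xF4E4 = 0x11109 → wrap carry → 0x110A
  0x110A + 0x10D1 = 0x021DB
  0x21DB + 0xEF35 = 0x11110 → wrap carry → 0x1111
  0x1111 + 0xE294 = 0x0F3A5
One's-complement sum = 0xF3A5.
Checksum = ~0xF3A5 & 0xFFFF = 0x0C5A.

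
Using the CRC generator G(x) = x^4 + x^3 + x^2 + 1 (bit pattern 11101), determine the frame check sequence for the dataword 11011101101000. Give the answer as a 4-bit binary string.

Append 4 zeros: 110111011010000000. Divide by 11101 (XOR where the leading bit is 1):
  pos 0: 11011 XOR 11101 = 00110
  pos 2: 11010 XOR 11101 = 00111
  pos 4: 11111 XOR 11101 = 00010
  pos 7: 10010 XOR 11101 = 01111
  pos 8: 11110 XOR 11101 = 00011
  pos 11: 11000 XOR 11101 = 00101
  pos 13: 10100 XOR 11101 = 01001
Remainder (last 4 bits) = 1001. This is the CRC / FCS.

1001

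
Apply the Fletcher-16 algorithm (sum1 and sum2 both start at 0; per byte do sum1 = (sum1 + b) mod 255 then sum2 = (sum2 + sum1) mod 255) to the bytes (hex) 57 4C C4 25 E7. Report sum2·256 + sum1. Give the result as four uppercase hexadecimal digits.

6675

Running sums (mod 255):
  after byte 0 (57): sum1=87, sum2=87
  after byte 1 (4C): sum1=163, sum2=250
  after byte 2 (C4): sum1=104, sum2=99
  after byte 3 (25): sum1=141, sum2=240
  after byte 4 (E7): sum1=117, sum2=102
Checksum = sum2·256 + sum1 = 102·256 + 117 = 26229 = 0x6675.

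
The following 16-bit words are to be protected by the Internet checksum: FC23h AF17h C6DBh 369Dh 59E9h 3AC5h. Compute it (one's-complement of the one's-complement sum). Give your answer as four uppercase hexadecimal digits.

C29C

One's-complement addition (fold any carry out of bit 15 back into bit 0):
  0xFC23 + 0xAF17 = 0x1AB3A → wrap carry → 0xAB3B
  0xAB3B + 0xC6DB = 0x17216 → wrap carry → 0x7217
  0x7217 + 0x369D = 0x0A8B4
  0xA8B4 + 0x59E9 = 0x1029D → wrap carry → 0x029E
  0x029E + 0x3AC5 = 0x03D63
One's-complement sum = 0x3D63.
Checksum = ~0x3D63 & 0xFFFF = 0xC29C.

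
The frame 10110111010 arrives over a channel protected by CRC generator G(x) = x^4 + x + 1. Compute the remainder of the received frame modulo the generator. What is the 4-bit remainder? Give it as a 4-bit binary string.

0110

Modulo-2 division of 10110111010 by 10011:
  pos 0: 10110 XOR 10011 = 00101
  pos 2: 10111 XOR 10011 = 00100
  pos 4: 10010 XOR 10011 = 00001
Remainder = 0110 (nonzero — an error is detected).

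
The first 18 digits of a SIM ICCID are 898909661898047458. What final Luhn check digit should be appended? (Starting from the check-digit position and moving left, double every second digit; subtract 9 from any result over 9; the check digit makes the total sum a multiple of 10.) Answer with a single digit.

9

Partial digits right→left: 8 5 4 7 4 0 8 9 8 1 6 6 9 0 9 8 9 8
Double every second digit counting from the check-digit position (so the 1st, 3rd, 5th, ... of the partial from the right).
  doubled (with −9 where >9): 7 8 8 7 7 3 9 9 9 → sum 67
  kept as-is: 5 7 0 9 1 6 0 8 8 → sum 44
Total = 67 + 44 = 111.
Check digit = (10 − (111 mod 10)) mod 10 = 9.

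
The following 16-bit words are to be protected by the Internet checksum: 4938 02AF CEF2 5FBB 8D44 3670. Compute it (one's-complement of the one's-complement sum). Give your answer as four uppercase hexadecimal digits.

One's-complement addition (fold any carry out of bit 15 back into bit 0):
  0x4938 + 0x02AF = 0x04BE7
  0x4BE7 + 0xCEF2 = 0x11AD9 → wrap carry → 0x1ADA
  0x1ADA + 0x5FBB = 0x07A95
  0x7A95 + 0x8D44 = 0x107D9 → wrap carry → 0x07DA
  0x07DA + 0x3670 = 0x03E4A
One's-complement sum = 0x3E4A.
Checksum = ~0x3E4A & 0xFFFF = 0xC1B5.

C1B5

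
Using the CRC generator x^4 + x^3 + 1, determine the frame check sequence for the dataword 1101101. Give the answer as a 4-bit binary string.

Append 4 zeros: 11011010000. Divide by 11001 (XOR where the leading bit is 1):
  pos 0: 11011 XOR 11001 = 00010
  pos 3: 10010 XOR 11001 = 01011
  pos 4: 10110 XOR 11001 = 01111
  pos 5: 11110 XOR 11001 = 00111
Remainder (last 4 bits) = 1110. This is the CRC / FCS.

1110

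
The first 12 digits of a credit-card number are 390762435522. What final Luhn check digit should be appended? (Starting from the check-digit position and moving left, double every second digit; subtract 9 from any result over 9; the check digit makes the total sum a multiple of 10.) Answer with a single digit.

Partial digits right→left: 2 2 5 5 3 4 2 6 7 0 9 3
Double every second digit counting from the check-digit position (so the 1st, 3rd, 5th, ... of the partial from the right).
  doubled (with −9 where >9): 4 1 6 4 5 9 → sum 29
  kept as-is: 2 5 4 6 0 3 → sum 20
Total = 29 + 20 = 49.
Check digit = (10 − (49 mod 10)) mod 10 = 1.

1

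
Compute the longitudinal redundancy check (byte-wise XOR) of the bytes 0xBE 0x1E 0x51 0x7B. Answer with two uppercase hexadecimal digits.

8A

XOR the bytes together:
  start with 0xBE
  0xBE ⊕ 0x1E = 0xA0
  0xA0 ⊕ 0x51 = 0xF1
  0xF1 ⊕ 0x7B = 0x8A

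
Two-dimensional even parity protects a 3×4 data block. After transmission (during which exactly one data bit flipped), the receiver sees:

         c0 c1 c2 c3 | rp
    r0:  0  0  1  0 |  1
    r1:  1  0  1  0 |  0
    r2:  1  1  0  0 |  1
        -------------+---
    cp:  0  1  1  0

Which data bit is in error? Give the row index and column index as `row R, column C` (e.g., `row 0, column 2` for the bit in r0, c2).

row 2, column 2

Recompute each row's even parity and compare to rp:
  r0: data parity 1, sent rp 1 → ok
  r1: data parity 0, sent rp 0 → ok
  r2: data parity 0, sent rp 1 → mismatch
Recompute each column's even parity and compare to cp:
  c0: data parity 0, sent cp 0 → ok
  c1: data parity 1, sent cp 1 → ok
  c2: data parity 0, sent cp 1 → mismatch
  c3: data parity 0, sent cp 0 → ok
Exactly one row (r2) and one column (c2) fail → the flipped bit is at their intersection.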